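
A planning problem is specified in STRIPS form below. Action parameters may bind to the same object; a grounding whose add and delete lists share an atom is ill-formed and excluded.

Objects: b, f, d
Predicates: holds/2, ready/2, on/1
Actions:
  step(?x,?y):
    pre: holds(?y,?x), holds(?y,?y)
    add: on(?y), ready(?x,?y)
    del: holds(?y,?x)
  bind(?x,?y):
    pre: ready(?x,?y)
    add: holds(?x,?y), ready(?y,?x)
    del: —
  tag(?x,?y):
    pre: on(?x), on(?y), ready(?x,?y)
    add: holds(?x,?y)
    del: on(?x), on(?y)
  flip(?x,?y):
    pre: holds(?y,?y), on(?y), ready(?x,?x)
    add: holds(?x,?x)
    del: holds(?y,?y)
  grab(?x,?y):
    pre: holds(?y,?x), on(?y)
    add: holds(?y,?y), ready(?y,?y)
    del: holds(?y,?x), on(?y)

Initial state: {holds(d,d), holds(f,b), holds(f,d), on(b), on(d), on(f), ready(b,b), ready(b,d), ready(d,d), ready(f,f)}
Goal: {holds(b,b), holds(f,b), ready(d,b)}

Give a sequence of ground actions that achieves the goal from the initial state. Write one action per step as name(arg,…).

bind(b,b); bind(b,d)

1. bind(b,b)  →  {holds(b,b), holds(d,d), holds(f,b), holds(f,d), on(b), on(d), on(f), ready(b,b), ready(b,d), ready(d,d), ready(f,f)}
2. bind(b,d)  →  {holds(b,b), holds(b,d), holds(d,d), holds(f,b), holds(f,d), on(b), on(d), on(f), ready(b,b), ready(b,d), ready(d,b), ready(d,d), ready(f,f)}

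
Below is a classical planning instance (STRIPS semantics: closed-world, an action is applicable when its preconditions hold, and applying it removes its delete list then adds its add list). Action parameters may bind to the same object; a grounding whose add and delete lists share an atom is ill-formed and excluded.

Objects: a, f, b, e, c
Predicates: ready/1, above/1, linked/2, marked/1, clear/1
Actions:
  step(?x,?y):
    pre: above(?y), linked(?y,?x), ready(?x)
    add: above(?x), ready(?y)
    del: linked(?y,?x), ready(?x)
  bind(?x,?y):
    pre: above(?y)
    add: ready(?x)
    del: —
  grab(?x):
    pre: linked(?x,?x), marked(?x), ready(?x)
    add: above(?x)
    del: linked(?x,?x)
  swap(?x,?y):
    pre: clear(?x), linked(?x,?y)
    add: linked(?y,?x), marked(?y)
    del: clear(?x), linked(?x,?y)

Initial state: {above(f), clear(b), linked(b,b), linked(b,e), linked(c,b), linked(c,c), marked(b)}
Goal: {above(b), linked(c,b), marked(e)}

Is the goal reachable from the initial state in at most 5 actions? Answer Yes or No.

Yes

1. bind(b,f)  →  {above(f), clear(b), linked(b,b), linked(b,e), linked(c,b), linked(c,c), marked(b), ready(b)}
2. grab(b)  →  {above(b), above(f), clear(b), linked(b,e), linked(c,b), linked(c,c), marked(b), ready(b)}
3. swap(b,e)  →  {above(b), above(f), linked(c,b), linked(c,c), linked(e,b), marked(b), marked(e), ready(b)}
optimal plan length = 3; 3 ≤ 5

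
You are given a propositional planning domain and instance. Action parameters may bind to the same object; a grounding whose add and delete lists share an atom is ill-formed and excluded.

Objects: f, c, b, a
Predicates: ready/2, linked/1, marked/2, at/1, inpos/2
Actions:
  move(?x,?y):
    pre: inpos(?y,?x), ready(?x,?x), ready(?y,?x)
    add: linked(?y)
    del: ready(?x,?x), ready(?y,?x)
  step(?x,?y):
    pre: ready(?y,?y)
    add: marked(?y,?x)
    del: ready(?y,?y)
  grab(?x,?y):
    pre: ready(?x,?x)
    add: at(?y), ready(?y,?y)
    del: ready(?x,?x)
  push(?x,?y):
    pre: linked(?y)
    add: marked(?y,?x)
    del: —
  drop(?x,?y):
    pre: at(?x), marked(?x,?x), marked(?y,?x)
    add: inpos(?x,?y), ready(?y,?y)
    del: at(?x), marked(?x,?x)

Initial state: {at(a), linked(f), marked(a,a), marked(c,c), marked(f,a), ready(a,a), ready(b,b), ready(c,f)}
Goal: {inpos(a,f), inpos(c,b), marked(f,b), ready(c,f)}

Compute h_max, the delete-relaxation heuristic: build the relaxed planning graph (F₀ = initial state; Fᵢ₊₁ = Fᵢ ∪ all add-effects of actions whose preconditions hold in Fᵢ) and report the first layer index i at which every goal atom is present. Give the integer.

F0 = init (8 atoms)
F1 = F0 ∪ {at(b), at(c), at(f), inpos(a,a), inpos(a,f), marked(a,b), marked(a,c), marked(a,f), marked(b,a), marked(b,b), marked(b,c), marked(b,f), marked(f,b), marked(f,c), marked(f,f), ready(c,c), ready(f,f)}  (25 atoms)
F2 = F1 ∪ {inpos(a,b), inpos(b,a), inpos(b,b), inpos(b,f), inpos(c,a), inpos(c,b), inpos(c,c), inpos(c,f), inpos(f,a), inpos(f,b), inpos(f,f), linked(a), marked(c,a), marked(c,b), marked(c,f)}  (40 atoms)
goal ⊆ F2  ⇒  h_max = 2

2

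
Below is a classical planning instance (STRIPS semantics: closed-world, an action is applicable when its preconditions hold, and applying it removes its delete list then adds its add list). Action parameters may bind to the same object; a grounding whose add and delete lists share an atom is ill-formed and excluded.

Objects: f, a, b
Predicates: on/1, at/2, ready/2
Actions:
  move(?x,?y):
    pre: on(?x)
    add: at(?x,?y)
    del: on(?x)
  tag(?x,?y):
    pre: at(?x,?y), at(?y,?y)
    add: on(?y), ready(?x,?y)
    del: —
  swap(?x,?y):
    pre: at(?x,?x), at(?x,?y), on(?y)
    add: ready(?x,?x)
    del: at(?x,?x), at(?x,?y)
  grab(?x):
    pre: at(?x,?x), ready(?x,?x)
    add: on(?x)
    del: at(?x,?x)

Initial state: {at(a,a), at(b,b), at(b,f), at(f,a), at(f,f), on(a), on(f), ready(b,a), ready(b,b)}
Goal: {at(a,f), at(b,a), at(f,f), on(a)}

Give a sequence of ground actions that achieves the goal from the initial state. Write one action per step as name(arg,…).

1. move(a,f)  →  {at(a,a), at(a,f), at(b,b), at(b,f), at(f,a), at(f,f), on(f), ready(b,a), ready(b,b)}
2. tag(f,a)  →  {at(a,a), at(a,f), at(b,b), at(b,f), at(f,a), at(f,f), on(a), on(f), ready(b,a), ready(b,b), ready(f,a)}
3. tag(b,b)  →  {at(a,a), at(a,f), at(b,b), at(b,f), at(f,a), at(f,f), on(a), on(b), on(f), ready(b,a), ready(b,b), ready(f,a)}
4. move(b,a)  →  {at(a,a), at(a,f), at(b,a), at(b,b), at(b,f), at(f,a), at(f,f), on(a), on(f), ready(b,a), ready(b,b), ready(f,a)}

move(a,f); tag(f,a); tag(b,b); move(b,a)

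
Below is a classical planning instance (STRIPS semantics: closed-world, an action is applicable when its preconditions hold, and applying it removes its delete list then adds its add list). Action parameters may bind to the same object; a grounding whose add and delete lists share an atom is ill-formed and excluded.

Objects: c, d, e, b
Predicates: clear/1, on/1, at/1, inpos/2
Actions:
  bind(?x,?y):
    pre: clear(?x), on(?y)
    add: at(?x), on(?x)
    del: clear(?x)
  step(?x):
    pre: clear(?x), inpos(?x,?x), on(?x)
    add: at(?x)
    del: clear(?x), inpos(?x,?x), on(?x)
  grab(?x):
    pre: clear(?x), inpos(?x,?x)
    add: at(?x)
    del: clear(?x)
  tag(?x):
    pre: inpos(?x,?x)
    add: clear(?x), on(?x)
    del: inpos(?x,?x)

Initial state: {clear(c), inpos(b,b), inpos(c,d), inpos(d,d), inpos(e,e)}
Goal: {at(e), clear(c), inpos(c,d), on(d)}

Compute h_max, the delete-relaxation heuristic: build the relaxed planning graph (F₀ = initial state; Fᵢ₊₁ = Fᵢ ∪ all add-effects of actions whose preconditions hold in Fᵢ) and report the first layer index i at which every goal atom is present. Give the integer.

F0 = init (5 atoms)
F1 = F0 ∪ {clear(b), clear(d), clear(e), on(b), on(d), on(e)}  (11 atoms)
F2 = F1 ∪ {at(b), at(c), at(d), at(e), on(c)}  (16 atoms)
goal ⊆ F2  ⇒  h_max = 2

2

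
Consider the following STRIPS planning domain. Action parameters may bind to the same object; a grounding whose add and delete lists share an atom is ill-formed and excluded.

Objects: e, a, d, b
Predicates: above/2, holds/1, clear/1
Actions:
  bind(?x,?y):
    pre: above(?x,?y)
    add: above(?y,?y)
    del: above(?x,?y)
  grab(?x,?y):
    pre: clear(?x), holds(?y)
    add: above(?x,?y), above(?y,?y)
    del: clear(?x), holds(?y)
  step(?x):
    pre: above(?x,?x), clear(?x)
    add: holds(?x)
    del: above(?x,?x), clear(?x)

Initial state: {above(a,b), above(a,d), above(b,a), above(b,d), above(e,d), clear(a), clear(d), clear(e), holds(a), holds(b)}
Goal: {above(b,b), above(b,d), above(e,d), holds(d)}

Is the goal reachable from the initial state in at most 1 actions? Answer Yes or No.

No

1. bind(a,d)  →  {above(a,b), above(b,a), above(b,d), above(d,d), above(e,d), clear(a), clear(d), clear(e), holds(a), holds(b)}
2. bind(a,b)  →  {above(b,a), above(b,b), above(b,d), above(d,d), above(e,d), clear(a), clear(d), clear(e), holds(a), holds(b)}
3. step(d)  →  {above(b,a), above(b,b), above(b,d), above(e,d), clear(a), clear(e), holds(a), holds(b), holds(d)}
optimal plan length = 3; 3 > 1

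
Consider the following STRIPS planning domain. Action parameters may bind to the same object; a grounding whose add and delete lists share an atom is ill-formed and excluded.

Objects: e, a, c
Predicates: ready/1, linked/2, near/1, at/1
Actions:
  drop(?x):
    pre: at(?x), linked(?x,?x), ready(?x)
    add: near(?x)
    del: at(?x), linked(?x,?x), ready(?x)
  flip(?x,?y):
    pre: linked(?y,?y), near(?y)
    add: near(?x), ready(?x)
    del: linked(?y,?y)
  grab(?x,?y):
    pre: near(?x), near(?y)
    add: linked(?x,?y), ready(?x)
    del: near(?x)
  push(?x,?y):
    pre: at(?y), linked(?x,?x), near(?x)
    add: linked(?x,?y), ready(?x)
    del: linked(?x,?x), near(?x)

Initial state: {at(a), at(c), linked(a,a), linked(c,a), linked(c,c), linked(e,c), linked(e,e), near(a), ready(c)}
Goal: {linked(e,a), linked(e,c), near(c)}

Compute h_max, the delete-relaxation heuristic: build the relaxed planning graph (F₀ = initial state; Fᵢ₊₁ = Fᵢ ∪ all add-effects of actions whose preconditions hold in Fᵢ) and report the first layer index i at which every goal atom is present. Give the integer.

F0 = init (9 atoms)
F1 = F0 ∪ {linked(a,c), near(c), near(e), ready(a), ready(e)}  (14 atoms)
F2 = F1 ∪ {linked(a,e), linked(c,e), linked(e,a)}  (17 atoms)
goal ⊆ F2  ⇒  h_max = 2

2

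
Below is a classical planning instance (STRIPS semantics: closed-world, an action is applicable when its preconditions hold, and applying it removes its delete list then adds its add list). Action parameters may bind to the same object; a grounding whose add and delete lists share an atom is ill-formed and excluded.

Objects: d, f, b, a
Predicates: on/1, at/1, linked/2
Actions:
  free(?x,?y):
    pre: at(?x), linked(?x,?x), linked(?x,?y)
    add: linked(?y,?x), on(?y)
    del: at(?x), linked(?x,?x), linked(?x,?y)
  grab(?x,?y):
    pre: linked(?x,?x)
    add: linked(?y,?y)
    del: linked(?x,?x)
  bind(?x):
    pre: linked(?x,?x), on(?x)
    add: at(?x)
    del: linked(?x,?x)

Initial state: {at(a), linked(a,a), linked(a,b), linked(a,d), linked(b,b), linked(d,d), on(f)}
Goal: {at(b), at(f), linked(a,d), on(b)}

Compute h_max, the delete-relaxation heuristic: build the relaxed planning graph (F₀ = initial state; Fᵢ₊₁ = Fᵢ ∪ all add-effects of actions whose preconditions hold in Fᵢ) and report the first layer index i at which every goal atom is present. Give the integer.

F0 = init (7 atoms)
F1 = F0 ∪ {linked(b,a), linked(d,a), linked(f,f), on(b), on(d)}  (12 atoms)
F2 = F1 ∪ {at(b), at(d), at(f)}  (15 atoms)
goal ⊆ F2  ⇒  h_max = 2

2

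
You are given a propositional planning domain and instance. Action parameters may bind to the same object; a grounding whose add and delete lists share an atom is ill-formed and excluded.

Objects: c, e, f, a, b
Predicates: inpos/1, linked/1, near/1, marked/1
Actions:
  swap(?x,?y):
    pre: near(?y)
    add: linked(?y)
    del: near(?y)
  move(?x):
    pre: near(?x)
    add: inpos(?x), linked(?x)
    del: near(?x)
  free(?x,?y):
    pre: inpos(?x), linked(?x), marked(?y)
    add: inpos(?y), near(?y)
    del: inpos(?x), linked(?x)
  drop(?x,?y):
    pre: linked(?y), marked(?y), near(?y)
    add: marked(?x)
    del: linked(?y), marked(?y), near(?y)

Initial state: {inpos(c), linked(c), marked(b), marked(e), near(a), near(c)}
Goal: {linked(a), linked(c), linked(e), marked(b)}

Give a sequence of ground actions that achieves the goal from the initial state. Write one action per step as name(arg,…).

swap(c,a); free(c,e); swap(c,c); swap(c,e)

1. swap(c,a)  →  {inpos(c), linked(a), linked(c), marked(b), marked(e), near(c)}
2. free(c,e)  →  {inpos(e), linked(a), marked(b), marked(e), near(c), near(e)}
3. swap(c,c)  →  {inpos(e), linked(a), linked(c), marked(b), marked(e), near(e)}
4. swap(c,e)  →  {inpos(e), linked(a), linked(c), linked(e), marked(b), marked(e)}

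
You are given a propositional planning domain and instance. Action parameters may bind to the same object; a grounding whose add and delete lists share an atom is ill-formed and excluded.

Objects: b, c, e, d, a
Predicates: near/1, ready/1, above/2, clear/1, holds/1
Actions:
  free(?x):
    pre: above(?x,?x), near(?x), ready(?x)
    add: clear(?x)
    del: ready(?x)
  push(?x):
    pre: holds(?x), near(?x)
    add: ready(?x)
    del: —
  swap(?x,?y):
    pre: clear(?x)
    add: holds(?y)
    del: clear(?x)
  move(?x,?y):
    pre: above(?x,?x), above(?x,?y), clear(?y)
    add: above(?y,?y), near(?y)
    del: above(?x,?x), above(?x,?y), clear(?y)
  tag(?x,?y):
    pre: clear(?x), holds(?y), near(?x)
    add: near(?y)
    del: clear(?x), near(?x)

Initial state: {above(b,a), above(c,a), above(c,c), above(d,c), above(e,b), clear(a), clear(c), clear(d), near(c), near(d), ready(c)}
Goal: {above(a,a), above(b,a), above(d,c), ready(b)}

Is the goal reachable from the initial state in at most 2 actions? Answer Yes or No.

No

1. swap(c,b)  →  {above(b,a), above(c,a), above(c,c), above(d,c), above(e,b), clear(a), clear(d), holds(b), near(c), near(d), ready(c)}
2. move(c,a)  →  {above(a,a), above(b,a), above(d,c), above(e,b), clear(d), holds(b), near(a), near(c), near(d), ready(c)}
3. tag(d,b)  →  {above(a,a), above(b,a), above(d,c), above(e,b), holds(b), near(a), near(b), near(c), ready(c)}
4. push(b)  →  {above(a,a), above(b,a), above(d,c), above(e,b), holds(b), near(a), near(b), near(c), ready(b), ready(c)}
optimal plan length = 4; 4 > 2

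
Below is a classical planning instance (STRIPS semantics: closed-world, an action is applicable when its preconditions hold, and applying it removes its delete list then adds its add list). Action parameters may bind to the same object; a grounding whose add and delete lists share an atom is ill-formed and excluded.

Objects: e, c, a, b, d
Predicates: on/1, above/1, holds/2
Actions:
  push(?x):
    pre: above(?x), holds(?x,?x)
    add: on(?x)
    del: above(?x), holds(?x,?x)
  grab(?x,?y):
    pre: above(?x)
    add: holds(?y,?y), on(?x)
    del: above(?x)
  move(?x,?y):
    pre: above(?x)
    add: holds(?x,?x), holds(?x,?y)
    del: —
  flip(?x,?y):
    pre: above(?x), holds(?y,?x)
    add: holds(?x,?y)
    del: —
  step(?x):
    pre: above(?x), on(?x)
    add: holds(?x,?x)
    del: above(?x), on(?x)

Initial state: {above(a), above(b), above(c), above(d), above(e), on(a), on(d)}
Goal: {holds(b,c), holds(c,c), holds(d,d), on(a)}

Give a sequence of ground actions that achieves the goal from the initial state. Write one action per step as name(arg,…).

1. grab(e,c)  →  {above(a), above(b), above(c), above(d), holds(c,c), on(a), on(d), on(e)}
2. grab(c,d)  →  {above(a), above(b), above(d), holds(c,c), holds(d,d), on(a), on(c), on(d), on(e)}
3. move(b,c)  →  {above(a), above(b), above(d), holds(b,b), holds(b,c), holds(c,c), holds(d,d), on(a), on(c), on(d), on(e)}

grab(e,c); grab(c,d); move(b,c)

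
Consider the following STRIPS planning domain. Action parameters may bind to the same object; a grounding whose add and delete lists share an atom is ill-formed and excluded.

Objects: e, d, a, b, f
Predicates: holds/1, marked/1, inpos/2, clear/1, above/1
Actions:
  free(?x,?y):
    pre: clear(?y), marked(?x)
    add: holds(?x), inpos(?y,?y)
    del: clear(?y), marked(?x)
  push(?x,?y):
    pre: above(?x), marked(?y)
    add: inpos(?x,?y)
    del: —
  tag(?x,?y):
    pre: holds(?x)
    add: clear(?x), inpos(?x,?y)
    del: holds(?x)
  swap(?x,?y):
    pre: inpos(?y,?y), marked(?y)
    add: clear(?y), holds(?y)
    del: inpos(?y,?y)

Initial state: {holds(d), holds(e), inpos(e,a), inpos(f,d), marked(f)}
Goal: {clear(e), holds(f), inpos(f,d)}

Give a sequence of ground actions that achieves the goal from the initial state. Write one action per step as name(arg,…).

1. tag(e,e)  →  {clear(e), holds(d), inpos(e,a), inpos(e,e), inpos(f,d), marked(f)}
2. tag(d,e)  →  {clear(d), clear(e), inpos(d,e), inpos(e,a), inpos(e,e), inpos(f,d), marked(f)}
3. free(f,d)  →  {clear(e), holds(f), inpos(d,d), inpos(d,e), inpos(e,a), inpos(e,e), inpos(f,d)}

tag(e,e); tag(d,e); free(f,d)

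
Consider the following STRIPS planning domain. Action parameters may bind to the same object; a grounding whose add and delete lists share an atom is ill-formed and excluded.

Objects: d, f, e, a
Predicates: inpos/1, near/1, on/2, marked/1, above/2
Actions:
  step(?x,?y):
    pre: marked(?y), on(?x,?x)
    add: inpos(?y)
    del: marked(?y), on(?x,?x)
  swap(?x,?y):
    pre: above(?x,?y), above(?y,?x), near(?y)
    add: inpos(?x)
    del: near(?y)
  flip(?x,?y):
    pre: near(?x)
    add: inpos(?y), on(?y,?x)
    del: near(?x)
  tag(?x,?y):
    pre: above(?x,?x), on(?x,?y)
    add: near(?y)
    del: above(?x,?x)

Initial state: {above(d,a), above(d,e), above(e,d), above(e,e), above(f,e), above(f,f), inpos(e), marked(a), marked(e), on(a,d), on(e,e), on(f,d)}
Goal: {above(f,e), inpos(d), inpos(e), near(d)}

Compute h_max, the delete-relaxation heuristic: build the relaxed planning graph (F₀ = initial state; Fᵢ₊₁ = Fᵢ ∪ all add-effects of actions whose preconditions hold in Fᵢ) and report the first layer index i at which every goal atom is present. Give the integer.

F0 = init (12 atoms)
F1 = F0 ∪ {inpos(a), near(d), near(e)}  (15 atoms)
F2 = F1 ∪ {inpos(d), inpos(f), on(a,e), on(d,d), on(d,e), on(e,d), on(f,e)}  (22 atoms)
goal ⊆ F2  ⇒  h_max = 2

2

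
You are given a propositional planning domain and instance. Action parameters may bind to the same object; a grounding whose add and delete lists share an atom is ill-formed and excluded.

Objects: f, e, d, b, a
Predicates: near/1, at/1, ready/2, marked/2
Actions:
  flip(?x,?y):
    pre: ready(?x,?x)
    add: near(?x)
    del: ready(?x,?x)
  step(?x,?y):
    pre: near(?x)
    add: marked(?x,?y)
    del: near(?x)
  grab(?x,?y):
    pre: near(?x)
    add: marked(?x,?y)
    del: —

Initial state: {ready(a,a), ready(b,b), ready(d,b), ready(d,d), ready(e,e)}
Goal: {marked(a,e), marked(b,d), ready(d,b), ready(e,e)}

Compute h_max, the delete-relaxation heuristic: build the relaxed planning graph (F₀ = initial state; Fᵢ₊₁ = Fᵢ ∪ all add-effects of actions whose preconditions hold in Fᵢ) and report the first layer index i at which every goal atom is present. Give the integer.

F0 = init (5 atoms)
F1 = F0 ∪ {near(a), near(b), near(d), near(e)}  (9 atoms)
F2 = F1 ∪ {marked(a,a), marked(a,b), marked(a,d), marked(a,e), marked(a,f), marked(b,a), marked(b,b), marked(b,d), marked(b,e), marked(b,f), marked(d,a), marked(d,b), marked(d,d), marked(d,e), marked(d,f), marked(e,a), marked(e,b), marked(e,d), marked(e,e), marked(e,f)}  (29 atoms)
goal ⊆ F2  ⇒  h_max = 2

2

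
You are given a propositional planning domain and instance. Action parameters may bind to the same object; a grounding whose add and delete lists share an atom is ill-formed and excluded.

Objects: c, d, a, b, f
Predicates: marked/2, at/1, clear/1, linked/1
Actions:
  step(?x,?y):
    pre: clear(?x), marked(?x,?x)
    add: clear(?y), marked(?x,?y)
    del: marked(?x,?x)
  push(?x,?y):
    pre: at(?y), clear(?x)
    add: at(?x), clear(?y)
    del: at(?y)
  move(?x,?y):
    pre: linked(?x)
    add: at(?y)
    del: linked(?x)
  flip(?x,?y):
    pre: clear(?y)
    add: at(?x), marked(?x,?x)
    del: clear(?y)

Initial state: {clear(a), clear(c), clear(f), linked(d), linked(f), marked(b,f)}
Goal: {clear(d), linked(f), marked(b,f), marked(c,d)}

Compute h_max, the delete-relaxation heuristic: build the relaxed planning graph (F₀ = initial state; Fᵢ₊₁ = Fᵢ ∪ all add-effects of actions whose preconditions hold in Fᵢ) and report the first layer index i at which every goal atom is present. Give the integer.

F0 = init (6 atoms)
F1 = F0 ∪ {at(a), at(b), at(c), at(d), at(f), marked(a,a), marked(b,b), marked(c,c), marked(d,d), marked(f,f)}  (16 atoms)
F2 = F1 ∪ {clear(b), clear(d), marked(a,b), marked(a,c), marked(a,d), marked(a,f), marked(c,a), marked(c,b), marked(c,d), marked(c,f), marked(f,a), marked(f,b), marked(f,c), marked(f,d)}  (30 atoms)
goal ⊆ F2  ⇒  h_max = 2

2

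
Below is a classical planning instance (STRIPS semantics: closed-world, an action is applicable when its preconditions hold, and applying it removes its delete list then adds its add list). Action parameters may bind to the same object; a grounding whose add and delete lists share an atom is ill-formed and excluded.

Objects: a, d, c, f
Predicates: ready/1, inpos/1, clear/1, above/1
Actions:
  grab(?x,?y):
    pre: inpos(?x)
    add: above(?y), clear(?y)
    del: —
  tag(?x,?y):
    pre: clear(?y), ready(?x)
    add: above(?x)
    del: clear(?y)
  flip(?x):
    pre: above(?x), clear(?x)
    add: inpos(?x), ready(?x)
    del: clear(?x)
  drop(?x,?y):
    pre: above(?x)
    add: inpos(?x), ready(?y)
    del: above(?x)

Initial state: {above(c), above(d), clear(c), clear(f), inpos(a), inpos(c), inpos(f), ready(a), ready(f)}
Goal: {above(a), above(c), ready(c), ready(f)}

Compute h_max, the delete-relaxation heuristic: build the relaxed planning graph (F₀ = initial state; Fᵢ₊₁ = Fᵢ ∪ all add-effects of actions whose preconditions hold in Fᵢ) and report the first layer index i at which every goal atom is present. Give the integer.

1

F0 = init (9 atoms)
F1 = F0 ∪ {above(a), above(f), clear(a), clear(d), inpos(d), ready(c), ready(d)}  (16 atoms)
goal ⊆ F1  ⇒  h_max = 1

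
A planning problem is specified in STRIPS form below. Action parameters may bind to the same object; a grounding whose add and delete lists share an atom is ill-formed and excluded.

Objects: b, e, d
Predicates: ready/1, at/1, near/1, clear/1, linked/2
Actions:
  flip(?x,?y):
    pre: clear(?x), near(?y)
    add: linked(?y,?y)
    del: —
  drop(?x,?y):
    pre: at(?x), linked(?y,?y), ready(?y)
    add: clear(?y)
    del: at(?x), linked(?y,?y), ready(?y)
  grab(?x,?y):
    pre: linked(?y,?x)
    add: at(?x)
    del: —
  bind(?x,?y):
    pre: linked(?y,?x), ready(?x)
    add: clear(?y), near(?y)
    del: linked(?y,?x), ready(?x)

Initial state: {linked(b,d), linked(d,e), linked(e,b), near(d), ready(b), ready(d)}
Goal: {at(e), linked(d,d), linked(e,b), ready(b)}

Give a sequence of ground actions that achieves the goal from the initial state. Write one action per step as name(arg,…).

1. grab(e,d)  →  {at(e), linked(b,d), linked(d,e), linked(e,b), near(d), ready(b), ready(d)}
2. bind(d,b)  →  {at(e), clear(b), linked(d,e), linked(e,b), near(b), near(d), ready(b)}
3. flip(b,d)  →  {at(e), clear(b), linked(d,d), linked(d,e), linked(e,b), near(b), near(d), ready(b)}

grab(e,d); bind(d,b); flip(b,d)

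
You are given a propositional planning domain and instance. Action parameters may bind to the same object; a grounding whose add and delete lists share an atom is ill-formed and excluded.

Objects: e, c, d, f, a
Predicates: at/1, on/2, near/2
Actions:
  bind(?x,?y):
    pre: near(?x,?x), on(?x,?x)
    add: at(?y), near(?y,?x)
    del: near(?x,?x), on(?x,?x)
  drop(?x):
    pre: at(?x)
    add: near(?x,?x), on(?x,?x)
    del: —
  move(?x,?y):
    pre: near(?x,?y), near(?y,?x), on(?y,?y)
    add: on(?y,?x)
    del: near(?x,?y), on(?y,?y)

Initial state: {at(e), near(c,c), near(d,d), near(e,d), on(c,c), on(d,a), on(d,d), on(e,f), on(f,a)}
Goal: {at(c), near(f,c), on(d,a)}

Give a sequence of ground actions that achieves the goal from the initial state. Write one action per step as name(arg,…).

bind(c,f); bind(d,c)

1. bind(c,f)  →  {at(e), at(f), near(d,d), near(e,d), near(f,c), on(d,a), on(d,d), on(e,f), on(f,a)}
2. bind(d,c)  →  {at(c), at(e), at(f), near(c,d), near(e,d), near(f,c), on(d,a), on(e,f), on(f,a)}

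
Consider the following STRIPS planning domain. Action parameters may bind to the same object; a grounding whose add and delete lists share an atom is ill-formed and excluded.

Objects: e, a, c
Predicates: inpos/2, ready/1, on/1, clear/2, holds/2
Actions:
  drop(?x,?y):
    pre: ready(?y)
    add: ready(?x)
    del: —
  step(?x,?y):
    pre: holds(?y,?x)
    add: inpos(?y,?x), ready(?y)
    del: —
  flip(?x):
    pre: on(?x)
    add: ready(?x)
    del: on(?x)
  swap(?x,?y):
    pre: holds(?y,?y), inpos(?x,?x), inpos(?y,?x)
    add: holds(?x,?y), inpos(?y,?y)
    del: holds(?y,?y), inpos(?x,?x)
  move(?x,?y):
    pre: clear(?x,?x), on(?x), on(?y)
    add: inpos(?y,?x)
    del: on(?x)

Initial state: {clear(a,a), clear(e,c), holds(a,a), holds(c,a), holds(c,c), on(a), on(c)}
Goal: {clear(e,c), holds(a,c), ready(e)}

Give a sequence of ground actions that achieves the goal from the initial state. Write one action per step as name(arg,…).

step(a,a); drop(e,a); step(a,c); swap(a,c)

1. step(a,a)  →  {clear(a,a), clear(e,c), holds(a,a), holds(c,a), holds(c,c), inpos(a,a), on(a), on(c), ready(a)}
2. drop(e,a)  →  {clear(a,a), clear(e,c), holds(a,a), holds(c,a), holds(c,c), inpos(a,a), on(a), on(c), ready(a), ready(e)}
3. step(a,c)  →  {clear(a,a), clear(e,c), holds(a,a), holds(c,a), holds(c,c), inpos(a,a), inpos(c,a), on(a), on(c), ready(a), ready(c), ready(e)}
4. swap(a,c)  →  {clear(a,a), clear(e,c), holds(a,a), holds(a,c), holds(c,a), inpos(c,a), inpos(c,c), on(a), on(c), ready(a), ready(c), ready(e)}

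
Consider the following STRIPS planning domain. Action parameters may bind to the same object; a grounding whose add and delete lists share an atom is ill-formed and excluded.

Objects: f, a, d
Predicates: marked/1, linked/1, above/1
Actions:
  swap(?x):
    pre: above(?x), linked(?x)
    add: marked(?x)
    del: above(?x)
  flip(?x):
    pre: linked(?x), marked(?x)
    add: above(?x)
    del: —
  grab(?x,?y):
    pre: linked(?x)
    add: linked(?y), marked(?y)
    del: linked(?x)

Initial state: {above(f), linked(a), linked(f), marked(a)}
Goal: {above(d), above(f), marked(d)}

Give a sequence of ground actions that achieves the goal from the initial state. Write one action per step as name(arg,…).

1. grab(f,d)  →  {above(f), linked(a), linked(d), marked(a), marked(d)}
2. flip(d)  →  {above(d), above(f), linked(a), linked(d), marked(a), marked(d)}

grab(f,d); flip(d)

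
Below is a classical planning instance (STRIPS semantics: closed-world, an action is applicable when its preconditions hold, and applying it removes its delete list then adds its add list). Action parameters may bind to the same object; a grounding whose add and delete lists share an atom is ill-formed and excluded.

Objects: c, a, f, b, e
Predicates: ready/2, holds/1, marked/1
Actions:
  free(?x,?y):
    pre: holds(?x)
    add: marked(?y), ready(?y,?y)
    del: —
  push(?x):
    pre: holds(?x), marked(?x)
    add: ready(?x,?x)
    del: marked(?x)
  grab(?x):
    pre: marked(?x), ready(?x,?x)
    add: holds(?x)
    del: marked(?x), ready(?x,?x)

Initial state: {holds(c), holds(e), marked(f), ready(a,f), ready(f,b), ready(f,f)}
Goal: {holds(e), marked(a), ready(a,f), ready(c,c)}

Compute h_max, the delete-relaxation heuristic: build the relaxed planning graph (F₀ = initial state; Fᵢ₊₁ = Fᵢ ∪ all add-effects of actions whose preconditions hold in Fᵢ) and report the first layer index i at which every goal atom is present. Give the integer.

F0 = init (6 atoms)
F1 = F0 ∪ {holds(f), marked(a), marked(b), marked(c), marked(e), ready(a,a), ready(b,b), ready(c,c), ready(e,e)}  (15 atoms)
goal ⊆ F1  ⇒  h_max = 1

1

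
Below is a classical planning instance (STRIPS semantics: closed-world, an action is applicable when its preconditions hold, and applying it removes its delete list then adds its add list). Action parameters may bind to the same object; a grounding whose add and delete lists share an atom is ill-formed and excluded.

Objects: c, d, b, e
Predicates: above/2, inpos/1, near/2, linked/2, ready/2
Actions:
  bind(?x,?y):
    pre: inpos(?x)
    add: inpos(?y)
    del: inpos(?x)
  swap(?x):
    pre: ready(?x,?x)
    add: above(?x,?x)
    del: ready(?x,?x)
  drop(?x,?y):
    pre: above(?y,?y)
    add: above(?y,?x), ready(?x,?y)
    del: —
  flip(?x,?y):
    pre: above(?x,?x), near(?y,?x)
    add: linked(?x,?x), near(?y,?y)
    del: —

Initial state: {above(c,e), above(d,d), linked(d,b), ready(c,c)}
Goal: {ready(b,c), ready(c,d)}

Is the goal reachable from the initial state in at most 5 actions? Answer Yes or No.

Yes

1. swap(c)  →  {above(c,c), above(c,e), above(d,d), linked(d,b)}
2. drop(c,d)  →  {above(c,c), above(c,e), above(d,c), above(d,d), linked(d,b), ready(c,d)}
3. drop(b,c)  →  {above(c,b), above(c,c), above(c,e), above(d,c), above(d,d), linked(d,b), ready(b,c), ready(c,d)}
optimal plan length = 3; 3 ≤ 5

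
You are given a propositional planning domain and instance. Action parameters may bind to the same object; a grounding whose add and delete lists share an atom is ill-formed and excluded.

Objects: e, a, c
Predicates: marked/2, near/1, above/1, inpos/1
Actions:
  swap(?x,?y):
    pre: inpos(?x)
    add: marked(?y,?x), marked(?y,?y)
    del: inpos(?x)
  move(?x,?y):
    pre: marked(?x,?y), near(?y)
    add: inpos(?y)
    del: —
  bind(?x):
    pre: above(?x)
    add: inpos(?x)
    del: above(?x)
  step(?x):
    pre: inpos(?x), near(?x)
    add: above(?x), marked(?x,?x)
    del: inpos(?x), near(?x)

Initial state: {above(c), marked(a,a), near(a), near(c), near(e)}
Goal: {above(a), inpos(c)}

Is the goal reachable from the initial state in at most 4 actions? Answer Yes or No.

1. move(a,a)  →  {above(c), inpos(a), marked(a,a), near(a), near(c), near(e)}
2. bind(c)  →  {inpos(a), inpos(c), marked(a,a), near(a), near(c), near(e)}
3. step(a)  →  {above(a), inpos(c), marked(a,a), near(c), near(e)}
optimal plan length = 3; 3 ≤ 4

Yes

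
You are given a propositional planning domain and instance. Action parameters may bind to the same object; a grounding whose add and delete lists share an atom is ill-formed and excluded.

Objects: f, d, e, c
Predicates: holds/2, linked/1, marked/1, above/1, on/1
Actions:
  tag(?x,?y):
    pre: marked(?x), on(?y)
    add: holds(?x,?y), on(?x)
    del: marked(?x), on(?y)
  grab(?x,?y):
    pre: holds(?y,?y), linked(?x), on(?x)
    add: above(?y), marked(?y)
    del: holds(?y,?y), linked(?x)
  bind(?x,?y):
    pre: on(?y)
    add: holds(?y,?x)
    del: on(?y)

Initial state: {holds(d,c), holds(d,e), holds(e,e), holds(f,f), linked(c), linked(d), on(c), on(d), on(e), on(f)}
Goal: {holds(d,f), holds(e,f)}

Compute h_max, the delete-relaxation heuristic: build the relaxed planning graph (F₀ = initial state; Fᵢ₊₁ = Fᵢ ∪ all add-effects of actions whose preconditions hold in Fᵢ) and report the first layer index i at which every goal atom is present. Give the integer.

1

F0 = init (10 atoms)
F1 = F0 ∪ {above(e), above(f), holds(c,c), holds(c,d), holds(c,e), holds(c,f), holds(d,d), holds(d,f), holds(e,c), holds(e,d), holds(e,f), holds(f,c), holds(f,d), holds(f,e), marked(e), marked(f)}  (26 atoms)
goal ⊆ F1  ⇒  h_max = 1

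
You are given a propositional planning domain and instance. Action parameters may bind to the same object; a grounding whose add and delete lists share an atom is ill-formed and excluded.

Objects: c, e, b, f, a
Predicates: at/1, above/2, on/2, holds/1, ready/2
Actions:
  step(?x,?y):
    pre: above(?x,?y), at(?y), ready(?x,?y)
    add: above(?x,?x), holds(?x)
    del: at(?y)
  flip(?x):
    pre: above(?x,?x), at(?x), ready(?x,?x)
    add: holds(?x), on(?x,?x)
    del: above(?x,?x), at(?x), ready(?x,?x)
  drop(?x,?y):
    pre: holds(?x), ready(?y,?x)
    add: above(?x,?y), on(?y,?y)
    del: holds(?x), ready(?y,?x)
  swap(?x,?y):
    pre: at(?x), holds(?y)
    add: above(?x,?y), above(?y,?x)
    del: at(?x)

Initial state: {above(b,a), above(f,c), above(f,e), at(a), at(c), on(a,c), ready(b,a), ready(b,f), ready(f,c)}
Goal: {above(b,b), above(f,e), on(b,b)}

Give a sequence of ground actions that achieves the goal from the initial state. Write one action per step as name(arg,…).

step(b,a); step(f,c); drop(f,b)

1. step(b,a)  →  {above(b,a), above(b,b), above(f,c), above(f,e), at(c), holds(b), on(a,c), ready(b,a), ready(b,f), ready(f,c)}
2. step(f,c)  →  {above(b,a), above(b,b), above(f,c), above(f,e), above(f,f), holds(b), holds(f), on(a,c), ready(b,a), ready(b,f), ready(f,c)}
3. drop(f,b)  →  {above(b,a), above(b,b), above(f,b), above(f,c), above(f,e), above(f,f), holds(b), on(a,c), on(b,b), ready(b,a), ready(f,c)}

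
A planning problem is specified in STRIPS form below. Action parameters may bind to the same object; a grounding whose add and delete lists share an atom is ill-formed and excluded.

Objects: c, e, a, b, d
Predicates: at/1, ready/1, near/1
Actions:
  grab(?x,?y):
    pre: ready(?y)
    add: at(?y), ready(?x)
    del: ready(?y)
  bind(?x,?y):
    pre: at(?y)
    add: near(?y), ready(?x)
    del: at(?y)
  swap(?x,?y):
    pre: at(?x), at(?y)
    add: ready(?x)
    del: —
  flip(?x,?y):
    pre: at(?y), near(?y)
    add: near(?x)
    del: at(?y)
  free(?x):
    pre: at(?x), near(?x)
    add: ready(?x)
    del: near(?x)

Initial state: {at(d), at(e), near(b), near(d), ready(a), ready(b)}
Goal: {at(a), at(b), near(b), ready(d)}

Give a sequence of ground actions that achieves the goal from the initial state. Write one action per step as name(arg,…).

1. grab(c,a)  →  {at(a), at(d), at(e), near(b), near(d), ready(b), ready(c)}
2. grab(d,b)  →  {at(a), at(b), at(d), at(e), near(b), near(d), ready(c), ready(d)}

grab(c,a); grab(d,b)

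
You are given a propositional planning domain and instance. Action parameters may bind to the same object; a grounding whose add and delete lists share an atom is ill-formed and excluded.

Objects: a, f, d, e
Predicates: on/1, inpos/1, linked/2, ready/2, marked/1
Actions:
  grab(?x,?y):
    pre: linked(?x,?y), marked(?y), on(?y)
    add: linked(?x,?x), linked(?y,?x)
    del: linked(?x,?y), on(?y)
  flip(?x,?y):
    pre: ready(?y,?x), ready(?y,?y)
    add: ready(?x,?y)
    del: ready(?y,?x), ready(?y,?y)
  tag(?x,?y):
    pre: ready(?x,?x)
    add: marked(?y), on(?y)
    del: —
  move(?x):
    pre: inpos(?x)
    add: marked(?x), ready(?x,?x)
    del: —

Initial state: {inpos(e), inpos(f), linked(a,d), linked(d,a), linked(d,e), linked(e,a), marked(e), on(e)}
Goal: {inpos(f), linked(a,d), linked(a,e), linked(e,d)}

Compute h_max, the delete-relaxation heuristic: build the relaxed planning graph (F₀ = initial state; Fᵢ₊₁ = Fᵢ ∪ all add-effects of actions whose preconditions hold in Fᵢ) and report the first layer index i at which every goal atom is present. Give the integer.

3

F0 = init (8 atoms)
F1 = F0 ∪ {linked(d,d), linked(e,d), marked(f), ready(e,e), ready(f,f)}  (13 atoms)
F2 = F1 ∪ {marked(a), marked(d), on(a), on(d), on(f)}  (18 atoms)
F3 = F2 ∪ {linked(a,a), linked(a,e), linked(e,e)}  (21 atoms)
goal ⊆ F3  ⇒  h_max = 3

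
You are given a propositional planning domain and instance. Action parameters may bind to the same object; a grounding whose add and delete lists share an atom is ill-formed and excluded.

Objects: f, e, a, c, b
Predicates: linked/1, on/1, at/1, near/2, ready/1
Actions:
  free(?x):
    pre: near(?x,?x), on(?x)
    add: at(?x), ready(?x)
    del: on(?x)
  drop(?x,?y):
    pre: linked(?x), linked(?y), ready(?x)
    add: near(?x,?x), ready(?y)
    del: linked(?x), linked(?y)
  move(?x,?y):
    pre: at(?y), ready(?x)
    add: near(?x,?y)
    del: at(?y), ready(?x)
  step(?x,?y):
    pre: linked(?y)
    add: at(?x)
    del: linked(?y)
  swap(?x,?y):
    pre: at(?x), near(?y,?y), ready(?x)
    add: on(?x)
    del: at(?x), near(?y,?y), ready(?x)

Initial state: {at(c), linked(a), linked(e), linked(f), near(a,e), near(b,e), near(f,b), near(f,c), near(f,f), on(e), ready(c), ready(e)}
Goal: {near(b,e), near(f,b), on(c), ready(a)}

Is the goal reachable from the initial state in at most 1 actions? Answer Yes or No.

1. drop(e,a)  →  {at(c), linked(f), near(a,e), near(b,e), near(e,e), near(f,b), near(f,c), near(f,f), on(e), ready(a), ready(c), ready(e)}
2. swap(c,f)  →  {linked(f), near(a,e), near(b,e), near(e,e), near(f,b), near(f,c), on(c), on(e), ready(a), ready(e)}
optimal plan length = 2; 2 > 1

No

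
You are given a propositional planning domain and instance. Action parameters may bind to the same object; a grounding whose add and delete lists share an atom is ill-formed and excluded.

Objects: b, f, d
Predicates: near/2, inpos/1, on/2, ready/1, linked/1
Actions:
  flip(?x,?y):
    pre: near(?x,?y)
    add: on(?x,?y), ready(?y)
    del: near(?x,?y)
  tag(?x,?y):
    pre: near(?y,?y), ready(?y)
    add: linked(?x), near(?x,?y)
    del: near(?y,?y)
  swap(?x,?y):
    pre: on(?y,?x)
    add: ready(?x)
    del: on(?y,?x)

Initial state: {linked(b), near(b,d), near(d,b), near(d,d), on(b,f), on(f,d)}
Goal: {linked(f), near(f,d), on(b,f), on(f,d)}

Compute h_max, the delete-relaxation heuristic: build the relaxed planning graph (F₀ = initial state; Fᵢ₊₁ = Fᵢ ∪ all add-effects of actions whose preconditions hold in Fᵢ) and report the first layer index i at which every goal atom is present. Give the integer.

2

F0 = init (6 atoms)
F1 = F0 ∪ {on(b,d), on(d,b), on(d,d), ready(b), ready(d), ready(f)}  (12 atoms)
F2 = F1 ∪ {linked(f), near(f,d)}  (14 atoms)
goal ⊆ F2  ⇒  h_max = 2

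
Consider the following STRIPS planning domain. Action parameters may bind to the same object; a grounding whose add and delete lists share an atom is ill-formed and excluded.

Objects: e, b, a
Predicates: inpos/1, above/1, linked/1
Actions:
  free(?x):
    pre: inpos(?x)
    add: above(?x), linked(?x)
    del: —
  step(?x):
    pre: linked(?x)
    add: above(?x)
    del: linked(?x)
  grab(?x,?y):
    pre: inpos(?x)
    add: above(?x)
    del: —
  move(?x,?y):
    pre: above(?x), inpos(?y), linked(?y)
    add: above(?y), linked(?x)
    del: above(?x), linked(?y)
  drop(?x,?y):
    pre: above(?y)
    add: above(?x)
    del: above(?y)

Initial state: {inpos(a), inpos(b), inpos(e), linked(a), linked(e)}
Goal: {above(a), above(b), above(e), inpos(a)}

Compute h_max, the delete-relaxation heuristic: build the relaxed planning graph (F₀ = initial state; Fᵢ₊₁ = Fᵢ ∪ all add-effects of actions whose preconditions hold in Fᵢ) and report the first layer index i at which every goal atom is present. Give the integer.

F0 = init (5 atoms)
F1 = F0 ∪ {above(a), above(b), above(e), linked(b)}  (9 atoms)
goal ⊆ F1  ⇒  h_max = 1

1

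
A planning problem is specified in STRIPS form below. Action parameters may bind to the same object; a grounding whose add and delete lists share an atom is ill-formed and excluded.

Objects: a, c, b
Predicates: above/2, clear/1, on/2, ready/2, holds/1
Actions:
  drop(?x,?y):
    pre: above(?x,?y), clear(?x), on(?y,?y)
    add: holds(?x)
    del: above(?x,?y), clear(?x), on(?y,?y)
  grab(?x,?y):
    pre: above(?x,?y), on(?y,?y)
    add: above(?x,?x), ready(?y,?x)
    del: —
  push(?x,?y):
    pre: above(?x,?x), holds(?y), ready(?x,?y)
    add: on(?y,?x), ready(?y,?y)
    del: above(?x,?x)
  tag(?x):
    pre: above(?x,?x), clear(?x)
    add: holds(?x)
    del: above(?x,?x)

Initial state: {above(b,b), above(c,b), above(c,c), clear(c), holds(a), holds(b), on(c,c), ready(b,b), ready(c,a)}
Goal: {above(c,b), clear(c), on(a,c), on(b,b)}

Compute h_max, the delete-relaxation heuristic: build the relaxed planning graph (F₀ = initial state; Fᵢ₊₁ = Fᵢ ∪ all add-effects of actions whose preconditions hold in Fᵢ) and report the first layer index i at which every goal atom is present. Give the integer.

F0 = init (9 atoms)
F1 = F0 ∪ {holds(c), on(a,c), on(b,b), ready(a,a), ready(c,c)}  (14 atoms)
goal ⊆ F1  ⇒  h_max = 1

1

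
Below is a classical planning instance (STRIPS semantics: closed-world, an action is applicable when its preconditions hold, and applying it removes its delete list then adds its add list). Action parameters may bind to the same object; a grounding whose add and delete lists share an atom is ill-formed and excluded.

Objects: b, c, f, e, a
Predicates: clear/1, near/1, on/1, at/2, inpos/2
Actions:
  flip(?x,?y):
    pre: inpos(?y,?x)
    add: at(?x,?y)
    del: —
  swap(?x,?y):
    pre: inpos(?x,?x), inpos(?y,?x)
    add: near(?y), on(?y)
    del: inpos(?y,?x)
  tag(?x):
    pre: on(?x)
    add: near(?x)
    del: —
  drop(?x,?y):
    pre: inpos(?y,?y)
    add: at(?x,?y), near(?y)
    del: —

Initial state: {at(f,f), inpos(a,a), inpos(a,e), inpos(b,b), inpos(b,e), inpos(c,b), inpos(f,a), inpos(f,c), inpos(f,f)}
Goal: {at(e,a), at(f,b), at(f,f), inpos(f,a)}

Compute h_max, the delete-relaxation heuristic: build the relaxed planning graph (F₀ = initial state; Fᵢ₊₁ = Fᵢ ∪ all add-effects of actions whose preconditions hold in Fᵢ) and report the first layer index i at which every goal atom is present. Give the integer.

F0 = init (9 atoms)
F1 = F0 ∪ {at(a,a), at(a,b), at(a,f), at(b,a), at(b,b), at(b,c), at(b,f), at(c,a), at(c,b), at(c,f), at(e,a), at(e,b), at(e,f), at(f,a), at(f,b), near(a), near(b), near(c), near(f), on(a), on(b), on(c), on(f)}  (32 atoms)
goal ⊆ F1  ⇒  h_max = 1

1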